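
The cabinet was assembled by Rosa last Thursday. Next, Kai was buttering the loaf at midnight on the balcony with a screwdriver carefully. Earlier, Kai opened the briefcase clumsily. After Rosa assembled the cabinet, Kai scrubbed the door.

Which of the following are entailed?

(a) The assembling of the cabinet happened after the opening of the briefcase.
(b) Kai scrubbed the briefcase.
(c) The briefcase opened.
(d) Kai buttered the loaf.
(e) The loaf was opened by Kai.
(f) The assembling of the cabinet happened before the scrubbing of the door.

(a) Not entailed — the narrative doesn't order the opening relative to the assembling.
(b) Not entailed — Kai scrubbed the door, not the briefcase; the briefcase belongs to the opening event.
(c) Entailed — 'Kai opened the briefcase' is causative; it entails the inchoative 'the briefcase opened'.
(d) Not entailed — 'was buttering' is progressive on an accomplishment; it does not entail the completed 'buttered'.
(e) Not entailed — Kai opened the briefcase, not the loaf; the loaf belongs to the buttering event.
(f) Entailed — the narrative places the assembling before the scrubbing.

(c), (f)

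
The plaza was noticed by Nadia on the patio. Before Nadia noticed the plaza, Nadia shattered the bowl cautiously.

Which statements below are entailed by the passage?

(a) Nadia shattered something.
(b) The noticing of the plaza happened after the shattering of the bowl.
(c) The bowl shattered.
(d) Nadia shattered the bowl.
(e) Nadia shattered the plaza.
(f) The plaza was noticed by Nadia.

(a), (b), (c), (d), (f)

(a) Entailed — dropping 'cautiously' and generalizing the patient leaves a sub-description the original still satisfies.
(b) Entailed — the narrative places the shattering before the noticing.
(c) Entailed — 'Nadia shattered the bowl' is causative; it entails the inchoative 'the bowl shattered'.
(d) Entailed — dropping 'cautiously' leaves a sub-description the original still satisfies.
(e) Not entailed — Nadia shattered the bowl, not the plaza; the plaza belongs to the noticing event.
(f) Entailed — every conjunct here is already in the original noticing event.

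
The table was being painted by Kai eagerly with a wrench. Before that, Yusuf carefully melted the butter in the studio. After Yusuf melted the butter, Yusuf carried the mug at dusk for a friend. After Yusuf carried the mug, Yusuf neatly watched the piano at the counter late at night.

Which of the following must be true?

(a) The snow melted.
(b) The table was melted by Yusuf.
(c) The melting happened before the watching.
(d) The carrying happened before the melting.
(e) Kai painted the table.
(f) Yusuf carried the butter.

(a) Not entailed — the butter is what melted, not the snow.
(b) Not entailed — Yusuf melted the butter, not the table; the table belongs to the painting event.
(c) Entailed — the narrative places the melting before the watching.
(d) Not entailed — the narrative places the melting before the carrying, not after.
(e) Not entailed — 'was painting' is progressive on an accomplishment; it does not entail the completed 'painted'.
(f) Not entailed — Yusuf carried the mug, not the butter; the butter belongs to the melting event.

(c)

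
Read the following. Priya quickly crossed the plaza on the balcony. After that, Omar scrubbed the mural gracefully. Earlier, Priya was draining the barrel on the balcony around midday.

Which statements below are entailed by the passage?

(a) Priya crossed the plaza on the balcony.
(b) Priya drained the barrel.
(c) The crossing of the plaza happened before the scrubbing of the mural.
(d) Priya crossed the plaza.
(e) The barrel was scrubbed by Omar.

(a) Entailed — dropping 'quickly' leaves a sub-description the original still satisfies.
(b) Not entailed — 'was draining' is progressive on an accomplishment; it does not entail the completed 'drained'.
(c) Entailed — the narrative places the crossing before the scrubbing.
(d) Entailed — the original entails any weakening of itself; this just drops 'on the balcony', 'quickly'.
(e) Not entailed — Omar scrubbed the mural, not the barrel; the barrel belongs to the draining event.

(a), (c), (d)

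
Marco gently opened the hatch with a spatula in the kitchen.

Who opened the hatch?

Marco

'Marco' marks the agent of the opening event.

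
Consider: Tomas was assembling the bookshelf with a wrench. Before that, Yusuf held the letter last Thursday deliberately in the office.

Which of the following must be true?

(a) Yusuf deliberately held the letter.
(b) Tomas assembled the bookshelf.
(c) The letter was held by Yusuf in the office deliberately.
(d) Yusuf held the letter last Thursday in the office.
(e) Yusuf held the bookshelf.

(a), (c), (d)

(a) Entailed — every conjunct here is already in the original holding event.
(b) Not entailed — 'was assembling' is progressive on an accomplishment; it does not entail the completed 'assembled'.
(c) Entailed — dropping 'last Thursday' leaves a sub-description the original still satisfies.
(d) Entailed — the original entails any weakening of itself; this just drops 'deliberately'.
(e) Not entailed — Yusuf held the letter, not the bookshelf; the bookshelf belongs to the assembling event.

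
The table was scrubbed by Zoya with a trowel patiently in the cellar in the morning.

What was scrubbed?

'the table' marks the patient of the scrubbing event.

the table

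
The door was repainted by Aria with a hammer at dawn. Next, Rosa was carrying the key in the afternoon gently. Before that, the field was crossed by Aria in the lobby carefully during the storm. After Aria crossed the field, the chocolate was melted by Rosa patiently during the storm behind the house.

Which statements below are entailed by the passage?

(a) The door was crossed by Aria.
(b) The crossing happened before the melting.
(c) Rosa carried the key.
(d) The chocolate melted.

(a) Not entailed — Aria crossed the field, not the door; the door belongs to the repainting event.
(b) Entailed — the narrative places the crossing before the melting.
(c) Entailed — 'carry' is an activity; 'was carrying' entails that some carrying happened, so 'carried' holds.
(d) Entailed — 'Rosa melted the chocolate' is causative; it entails the inchoative 'the chocolate melted'.

(b), (c), (d)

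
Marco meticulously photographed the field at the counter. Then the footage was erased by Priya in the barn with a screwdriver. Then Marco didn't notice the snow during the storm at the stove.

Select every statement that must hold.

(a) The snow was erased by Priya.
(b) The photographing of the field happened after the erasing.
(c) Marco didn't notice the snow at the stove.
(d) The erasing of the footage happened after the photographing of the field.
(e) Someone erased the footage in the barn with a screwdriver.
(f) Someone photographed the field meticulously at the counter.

(a) Not entailed — Priya erased the footage, not the snow; the snow belongs to the noticing event.
(b) Not entailed — the narrative places the photographing before the erasing, not after.
(c) Not entailed — dropping 'during the storm' under negation is not valid — the original leaves open that Marco noticed the snow some other way.
(d) Entailed — the narrative places the photographing before the erasing.
(e) Entailed — the original entails any weakening of itself; this just generalizes the agent.
(f) Entailed — generalizing the agent leaves a sub-description the original still satisfies.

(d), (e), (f)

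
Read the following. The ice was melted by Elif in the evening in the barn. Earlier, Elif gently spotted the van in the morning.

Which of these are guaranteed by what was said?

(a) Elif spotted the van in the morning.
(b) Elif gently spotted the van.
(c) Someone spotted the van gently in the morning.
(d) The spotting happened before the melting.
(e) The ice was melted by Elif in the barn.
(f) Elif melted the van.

(a) Entailed — this follows by dropping conjuncts from the spotting event's description.
(b) Entailed — this follows by dropping conjuncts from the spotting event's description.
(c) Entailed — the original entails any weakening of itself; this just generalizes the agent.
(d) Entailed — the narrative places the spotting before the melting.
(e) Entailed — every conjunct here is already in the original melting event.
(f) Not entailed — Elif melted the ice, not the van; the van belongs to the spotting event.

(a), (b), (c), (d), (e)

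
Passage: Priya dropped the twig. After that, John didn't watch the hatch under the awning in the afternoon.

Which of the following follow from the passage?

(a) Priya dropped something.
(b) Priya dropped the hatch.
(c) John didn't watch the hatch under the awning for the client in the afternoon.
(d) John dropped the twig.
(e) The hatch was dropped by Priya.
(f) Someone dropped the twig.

(a), (c), (f)

(a) Entailed — this follows by dropping conjuncts from the dropping event's description.
(b) Not entailed — Priya dropped the twig, not the hatch; the hatch belongs to the watching event.
(c) Entailed — under negation, adding a further restriction is entailed: if no such watching event occurred, none occurred for the client either.
(d) Not entailed — the passage has Priya dropping the twig, not John.
(e) Not entailed — Priya dropped the twig, not the hatch; the hatch belongs to the watching event.
(f) Entailed — the original entails any weakening of itself; this just generalizes the agent.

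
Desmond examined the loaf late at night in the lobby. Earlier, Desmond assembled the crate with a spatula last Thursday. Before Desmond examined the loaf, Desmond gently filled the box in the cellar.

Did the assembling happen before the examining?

yes

The narrative orders the assembling before the examining.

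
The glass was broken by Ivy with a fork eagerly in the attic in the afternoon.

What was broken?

the glass

'the glass' marks the patient of the breaking event.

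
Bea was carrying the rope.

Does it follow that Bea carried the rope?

yes

'carry' is atelic; if Bea was carrying the rope, then Bea carried the rope (for some time).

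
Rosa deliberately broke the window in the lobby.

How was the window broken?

'deliberately' marks the manner of the breaking event.

deliberately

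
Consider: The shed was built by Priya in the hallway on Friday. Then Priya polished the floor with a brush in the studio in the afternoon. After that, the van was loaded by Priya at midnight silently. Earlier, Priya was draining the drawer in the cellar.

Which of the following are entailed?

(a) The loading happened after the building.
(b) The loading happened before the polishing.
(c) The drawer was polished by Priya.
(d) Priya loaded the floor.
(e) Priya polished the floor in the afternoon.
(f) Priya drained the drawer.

(a) Entailed — the narrative places the building before the loading.
(b) Not entailed — the narrative places the polishing before the loading, not after.
(c) Not entailed — Priya polished the floor, not the drawer; the drawer belongs to the draining event.
(d) Not entailed — Priya loaded the van, not the floor; the floor belongs to the polishing event.
(e) Entailed — every conjunct here is already in the original polishing event.
(f) Not entailed — 'was draining' is progressive on an accomplishment; it does not entail the completed 'drained'.

(a), (e)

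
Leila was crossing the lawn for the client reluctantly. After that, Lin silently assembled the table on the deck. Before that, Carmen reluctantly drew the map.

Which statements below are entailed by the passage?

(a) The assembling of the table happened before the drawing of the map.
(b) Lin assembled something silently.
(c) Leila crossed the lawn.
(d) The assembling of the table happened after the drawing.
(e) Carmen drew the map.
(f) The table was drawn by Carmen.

(b), (d), (e)

(a) Not entailed — the narrative places the drawing before the assembling, not after.
(b) Entailed — dropping 'on the deck' and generalizing the patient leaves a sub-description the original still satisfies.
(c) Not entailed — 'was crossing' is progressive on an accomplishment; it does not entail the completed 'crossed'.
(d) Entailed — the narrative places the drawing before the assembling.
(e) Entailed — every conjunct here is already in the original drawing event.
(f) Not entailed — Carmen drew the map, not the table; the table belongs to the assembling event.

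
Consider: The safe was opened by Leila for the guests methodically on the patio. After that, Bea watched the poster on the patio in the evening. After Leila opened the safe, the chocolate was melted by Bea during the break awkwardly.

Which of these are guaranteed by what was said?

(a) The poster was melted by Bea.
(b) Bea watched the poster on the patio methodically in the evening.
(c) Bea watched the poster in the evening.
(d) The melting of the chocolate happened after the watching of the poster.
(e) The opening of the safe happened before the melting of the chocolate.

(c), (e)

(a) Not entailed — Bea melted the chocolate, not the poster; the poster belongs to the watching event.
(b) Not entailed — 'methodically' adds information not in the original event.
(c) Entailed — every conjunct here is already in the original watching event.
(d) Not entailed — the narrative doesn't order the watching relative to the melting.
(e) Entailed — the narrative places the opening before the melting.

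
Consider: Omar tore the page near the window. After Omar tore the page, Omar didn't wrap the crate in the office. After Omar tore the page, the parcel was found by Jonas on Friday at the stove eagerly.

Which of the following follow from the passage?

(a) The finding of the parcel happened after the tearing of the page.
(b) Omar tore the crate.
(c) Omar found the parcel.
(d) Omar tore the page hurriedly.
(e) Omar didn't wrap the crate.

(a)

(a) Entailed — the narrative places the tearing before the finding.
(b) Not entailed — Omar tore the page, not the crate; the crate belongs to the wrapping event.
(c) Not entailed — the passage has Jonas finding the parcel, not Omar.
(d) Not entailed — 'hurriedly' adds information not in the original event.
(e) Not entailed — dropping 'in the office' under negation is not valid — the original leaves open that Omar wrapped the crate some other way.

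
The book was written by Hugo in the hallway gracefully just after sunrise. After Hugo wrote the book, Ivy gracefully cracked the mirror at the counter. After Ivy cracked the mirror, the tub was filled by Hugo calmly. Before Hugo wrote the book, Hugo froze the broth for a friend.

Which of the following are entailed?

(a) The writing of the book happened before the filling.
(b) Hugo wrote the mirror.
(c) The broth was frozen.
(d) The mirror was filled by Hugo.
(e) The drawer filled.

(a) Entailed — the narrative places the writing before the filling.
(b) Not entailed — Hugo wrote the book, not the mirror; the mirror belongs to the cracking event.
(c) Entailed — dropping 'for a friend' and generalizing the agent leaves a sub-description the original still satisfies.
(d) Not entailed — Hugo filled the tub, not the mirror; the mirror belongs to the cracking event.
(e) Not entailed — the tub is what filled, not the drawer.

(a), (c)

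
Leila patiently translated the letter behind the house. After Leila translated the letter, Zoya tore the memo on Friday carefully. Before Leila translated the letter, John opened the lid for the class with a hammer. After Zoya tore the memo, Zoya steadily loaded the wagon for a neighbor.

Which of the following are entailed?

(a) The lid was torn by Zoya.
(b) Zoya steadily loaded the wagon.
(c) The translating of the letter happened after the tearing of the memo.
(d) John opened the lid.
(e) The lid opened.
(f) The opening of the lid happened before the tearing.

(b), (d), (e), (f)

(a) Not entailed — Zoya tore the memo, not the lid; the lid belongs to the opening event.
(b) Entailed — every conjunct here is already in the original loading event.
(c) Not entailed — the narrative places the translating before the tearing, not after.
(d) Entailed — every conjunct here is already in the original opening event.
(e) Entailed — 'John opened the lid' is causative; it entails the inchoative 'the lid opened'.
(f) Entailed — the narrative places the opening before the tearing.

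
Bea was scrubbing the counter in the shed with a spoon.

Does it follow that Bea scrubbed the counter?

yes

'scrub' is atelic; if Bea was scrubbing the counter, then Bea scrubbed the counter (for some time).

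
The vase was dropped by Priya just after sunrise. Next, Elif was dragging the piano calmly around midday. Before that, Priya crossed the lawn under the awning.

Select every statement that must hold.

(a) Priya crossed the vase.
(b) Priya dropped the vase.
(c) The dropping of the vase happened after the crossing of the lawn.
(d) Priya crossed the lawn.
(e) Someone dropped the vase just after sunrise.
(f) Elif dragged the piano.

(b), (d), (e), (f)

(a) Not entailed — Priya crossed the lawn, not the vase; the vase belongs to the dropping event.
(b) Entailed — this follows by dropping conjuncts from the dropping event's description.
(c) Not entailed — the narrative doesn't order the crossing relative to the dropping.
(d) Entailed — every conjunct here is already in the original crossing event.
(e) Entailed — the original entails any weakening of itself; this just generalizes the agent.
(f) Entailed — 'drag' is an activity; 'was dragging' entails that some dragging happened, so 'dragged' holds.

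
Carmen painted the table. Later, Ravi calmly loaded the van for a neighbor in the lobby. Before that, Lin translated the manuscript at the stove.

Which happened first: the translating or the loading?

the translating

The connectives place the translating before the loading.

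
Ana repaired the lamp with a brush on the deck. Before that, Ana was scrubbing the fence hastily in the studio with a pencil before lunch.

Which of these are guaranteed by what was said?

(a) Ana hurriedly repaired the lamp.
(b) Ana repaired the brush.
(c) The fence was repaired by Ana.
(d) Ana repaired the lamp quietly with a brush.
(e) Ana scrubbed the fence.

(a) Not entailed — 'hurriedly' adds information not in the original event.
(b) Not entailed — the brush is the instrument, not what was repaired.
(c) Not entailed — Ana repaired the lamp, not the fence; the fence belongs to the scrubbing event.
(d) Not entailed — 'quietly' adds information not in the original event.
(e) Entailed — 'scrub' is an activity; 'was scrubbing' entails that some scrubbing happened, so 'scrubbed' holds.

(e)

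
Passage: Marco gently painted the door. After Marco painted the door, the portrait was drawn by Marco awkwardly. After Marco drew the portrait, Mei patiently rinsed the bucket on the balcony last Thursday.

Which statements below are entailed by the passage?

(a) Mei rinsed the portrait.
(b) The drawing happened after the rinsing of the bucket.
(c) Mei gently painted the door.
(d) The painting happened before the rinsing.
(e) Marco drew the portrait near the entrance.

(a) Not entailed — Mei rinsed the bucket, not the portrait; the portrait belongs to the drawing event.
(b) Not entailed — the narrative places the drawing before the rinsing, not after.
(c) Not entailed — the passage has Marco painting the door, not Mei.
(d) Entailed — the narrative places the painting before the rinsing.
(e) Not entailed — 'near the entrance' adds information not in the original event.

(d)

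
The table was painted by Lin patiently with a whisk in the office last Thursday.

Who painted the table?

Lin

'Lin' marks the agent of the painting event.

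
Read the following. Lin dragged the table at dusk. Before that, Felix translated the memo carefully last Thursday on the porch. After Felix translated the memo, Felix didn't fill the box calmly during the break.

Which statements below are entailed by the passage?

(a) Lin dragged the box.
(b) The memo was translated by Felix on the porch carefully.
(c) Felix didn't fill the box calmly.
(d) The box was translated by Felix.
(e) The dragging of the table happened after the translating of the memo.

(b), (e)

(a) Not entailed — Lin dragged the table, not the box; the box belongs to the filling event.
(b) Entailed — dropping 'last Thursday' leaves a sub-description the original still satisfies.
(c) Not entailed — dropping 'during the break' under negation is not valid — the original leaves open that Felix filled the box some other way.
(d) Not entailed — Felix translated the memo, not the box; the box belongs to the filling event.
(e) Entailed — the narrative places the translating before the dragging.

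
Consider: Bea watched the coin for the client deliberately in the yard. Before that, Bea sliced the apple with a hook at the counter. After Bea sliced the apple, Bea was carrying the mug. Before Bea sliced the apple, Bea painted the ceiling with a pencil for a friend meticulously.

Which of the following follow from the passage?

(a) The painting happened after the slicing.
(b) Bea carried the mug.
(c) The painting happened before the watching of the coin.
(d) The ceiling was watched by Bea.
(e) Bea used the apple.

(b), (c)

(a) Not entailed — the narrative places the painting before the slicing, not after.
(b) Entailed — 'carry' is an activity; 'was carrying' entails that some carrying happened, so 'carried' holds.
(c) Entailed — the narrative places the painting before the watching.
(d) Not entailed — Bea watched the coin, not the ceiling; the ceiling belongs to the painting event.
(e) Not entailed — the apple is the patient, not an instrument — Bea used a hook.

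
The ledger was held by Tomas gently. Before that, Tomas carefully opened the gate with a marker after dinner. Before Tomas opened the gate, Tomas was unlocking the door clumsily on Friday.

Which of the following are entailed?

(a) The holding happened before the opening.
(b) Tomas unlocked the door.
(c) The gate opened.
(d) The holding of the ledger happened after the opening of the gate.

(a) Not entailed — the narrative places the opening before the holding, not after.
(b) Not entailed — 'was unlocking' is progressive on an accomplishment; it does not entail the completed 'unlocked'.
(c) Entailed — 'Tomas opened the gate' is causative; it entails the inchoative 'the gate opened'.
(d) Entailed — the narrative places the opening before the holding.

(c), (d)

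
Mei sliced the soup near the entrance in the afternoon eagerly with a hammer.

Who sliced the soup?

Mei

'Mei' marks the agent of the slicing event.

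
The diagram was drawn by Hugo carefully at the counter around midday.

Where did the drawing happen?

'at the counter' marks the location of the drawing event.

at the counter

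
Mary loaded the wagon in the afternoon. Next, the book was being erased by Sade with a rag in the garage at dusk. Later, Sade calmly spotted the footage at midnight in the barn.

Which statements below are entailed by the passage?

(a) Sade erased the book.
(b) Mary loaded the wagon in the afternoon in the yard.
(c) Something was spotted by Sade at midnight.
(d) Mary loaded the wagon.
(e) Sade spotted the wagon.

(a) Not entailed — 'was erasing' is progressive on an accomplishment; it does not entail the completed 'erased'.
(b) Not entailed — 'in the yard' adds information not in the original event.
(c) Entailed — every conjunct here is already in the original spotting event.
(d) Entailed — the original entails any weakening of itself; this just drops 'in the afternoon'.
(e) Not entailed — Sade spotted the footage, not the wagon; the wagon belongs to the loading event.

(c), (d)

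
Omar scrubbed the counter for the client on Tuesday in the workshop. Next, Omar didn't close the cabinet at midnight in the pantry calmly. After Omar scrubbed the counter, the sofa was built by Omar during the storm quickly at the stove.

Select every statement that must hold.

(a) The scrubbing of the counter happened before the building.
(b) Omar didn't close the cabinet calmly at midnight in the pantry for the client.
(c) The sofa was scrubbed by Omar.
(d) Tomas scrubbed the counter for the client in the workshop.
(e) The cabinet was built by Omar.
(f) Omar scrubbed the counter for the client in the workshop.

(a), (b), (f)

(a) Entailed — the narrative places the scrubbing before the building.
(b) Entailed — under negation, adding a further restriction is entailed: if no such closing event occurred, none occurred for the client either.
(c) Not entailed — Omar scrubbed the counter, not the sofa; the sofa belongs to the building event.
(d) Not entailed — the passage has Omar scrubbing the counter, not Tomas.
(e) Not entailed — Omar built the sofa, not the cabinet; the cabinet belongs to the closing event.
(f) Entailed — every conjunct here is already in the original scrubbing event.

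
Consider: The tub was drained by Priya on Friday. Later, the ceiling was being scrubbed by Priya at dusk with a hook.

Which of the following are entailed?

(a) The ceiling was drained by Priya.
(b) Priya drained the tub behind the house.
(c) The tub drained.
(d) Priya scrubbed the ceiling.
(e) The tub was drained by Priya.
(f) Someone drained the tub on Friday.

(c), (d), (e), (f)

(a) Not entailed — Priya drained the tub, not the ceiling; the ceiling belongs to the scrubbing event.
(b) Not entailed — 'behind the house' adds information not in the original event.
(c) Entailed — 'Priya drained the tub' is causative; it entails the inchoative 'the tub drained'.
(d) Entailed — 'scrub' is an activity; 'was scrubbing' entails that some scrubbing happened, so 'scrubbed' holds.
(e) Entailed — dropping 'on Friday' leaves a sub-description the original still satisfies.
(f) Entailed — every conjunct here is already in the original draining event.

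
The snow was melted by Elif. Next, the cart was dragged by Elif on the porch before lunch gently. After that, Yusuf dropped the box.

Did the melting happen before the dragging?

The narrative orders the melting before the dragging.

yes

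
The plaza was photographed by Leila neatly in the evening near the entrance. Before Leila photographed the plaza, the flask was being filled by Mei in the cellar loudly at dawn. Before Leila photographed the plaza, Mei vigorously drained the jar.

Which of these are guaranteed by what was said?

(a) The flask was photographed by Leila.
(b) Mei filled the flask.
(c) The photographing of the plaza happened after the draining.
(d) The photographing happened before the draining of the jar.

(c)

(a) Not entailed — Leila photographed the plaza, not the flask; the flask belongs to the filling event.
(b) Not entailed — 'was filling' is progressive on an accomplishment; it does not entail the completed 'filled'.
(c) Entailed — the narrative places the draining before the photographing.
(d) Not entailed — the narrative places the draining before the photographing, not after.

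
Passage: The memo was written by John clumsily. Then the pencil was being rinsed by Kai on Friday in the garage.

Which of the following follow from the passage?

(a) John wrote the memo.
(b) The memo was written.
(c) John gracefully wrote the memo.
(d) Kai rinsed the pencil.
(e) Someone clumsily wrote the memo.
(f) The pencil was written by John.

(a), (b), (d), (e)

(a) Entailed — dropping 'clumsily' leaves a sub-description the original still satisfies.
(b) Entailed — dropping 'clumsily' and generalizing the agent leaves a sub-description the original still satisfies.
(c) Not entailed — 'gracefully' adds a manner not in (and inconsistent with) the original.
(d) Entailed — 'rinse' is an activity; 'was rinsing' entails that some rinsing happened, so 'rinsed' holds.
(e) Entailed — this follows by dropping conjuncts from the writing event's description.
(f) Not entailed — John wrote the memo, not the pencil; the pencil belongs to the rinsing event.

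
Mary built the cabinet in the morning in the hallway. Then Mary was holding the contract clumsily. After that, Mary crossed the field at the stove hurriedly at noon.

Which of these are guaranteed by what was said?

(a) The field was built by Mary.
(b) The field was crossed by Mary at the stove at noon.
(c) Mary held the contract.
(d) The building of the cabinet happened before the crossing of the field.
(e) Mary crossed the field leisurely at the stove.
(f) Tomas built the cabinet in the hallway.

(a) Not entailed — Mary built the cabinet, not the field; the field belongs to the crossing event.
(b) Entailed — this follows by dropping conjuncts from the crossing event's description.
(c) Entailed — 'hold' is an activity; 'was holding' entails that some holding happened, so 'held' holds.
(d) Entailed — the narrative places the building before the crossing.
(e) Not entailed — 'leisurely' adds a manner not in (and inconsistent with) the original.
(f) Not entailed — the passage has Mary building the cabinet, not Tomas.

(b), (c), (d)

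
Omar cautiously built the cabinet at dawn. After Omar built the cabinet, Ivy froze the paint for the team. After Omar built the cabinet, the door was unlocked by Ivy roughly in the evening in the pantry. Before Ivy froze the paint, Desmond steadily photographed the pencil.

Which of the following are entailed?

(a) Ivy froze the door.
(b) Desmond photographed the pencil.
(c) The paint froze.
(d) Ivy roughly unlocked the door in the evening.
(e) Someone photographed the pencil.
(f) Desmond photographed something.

(a) Not entailed — Ivy froze the paint, not the door; the door belongs to the unlocking event.
(b) Entailed — every conjunct here is already in the original photographing event.
(c) Entailed — 'Ivy froze the paint' is causative; it entails the inchoative 'the paint froze'.
(d) Entailed — this follows by dropping conjuncts from the unlocking event's description.
(e) Entailed — every conjunct here is already in the original photographing event.
(f) Entailed — the original entails any weakening of itself; this just drops 'steadily' and generalizes the patient.

(b), (c), (d), (e), (f)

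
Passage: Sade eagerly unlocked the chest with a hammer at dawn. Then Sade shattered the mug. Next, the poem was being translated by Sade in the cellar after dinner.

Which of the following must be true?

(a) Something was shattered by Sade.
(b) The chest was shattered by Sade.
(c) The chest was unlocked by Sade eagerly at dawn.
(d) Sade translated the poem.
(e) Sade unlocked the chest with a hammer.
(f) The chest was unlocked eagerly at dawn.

(a) Entailed — every conjunct here is already in the original shattering event.
(b) Not entailed — Sade shattered the mug, not the chest; the chest belongs to the unlocking event.
(c) Entailed — dropping 'with a hammer' leaves a sub-description the original still satisfies.
(d) Not entailed — 'was translating' is progressive on an accomplishment; it does not entail the completed 'translated'.
(e) Entailed — every conjunct here is already in the original unlocking event.
(f) Entailed — dropping 'with a hammer' and generalizing the agent leaves a sub-description the original still satisfies.

(a), (c), (e), (f)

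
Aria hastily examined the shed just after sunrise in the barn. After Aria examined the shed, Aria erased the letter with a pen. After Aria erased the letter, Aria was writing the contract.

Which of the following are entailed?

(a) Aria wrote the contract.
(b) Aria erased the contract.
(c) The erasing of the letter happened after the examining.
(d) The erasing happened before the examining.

(c)

(a) Not entailed — 'was writing' is progressive on an accomplishment; it does not entail the completed 'wrote'.
(b) Not entailed — Aria erased the letter, not the contract; the contract belongs to the writing event.
(c) Entailed — the narrative places the examining before the erasing.
(d) Not entailed — the narrative places the examining before the erasing, not after.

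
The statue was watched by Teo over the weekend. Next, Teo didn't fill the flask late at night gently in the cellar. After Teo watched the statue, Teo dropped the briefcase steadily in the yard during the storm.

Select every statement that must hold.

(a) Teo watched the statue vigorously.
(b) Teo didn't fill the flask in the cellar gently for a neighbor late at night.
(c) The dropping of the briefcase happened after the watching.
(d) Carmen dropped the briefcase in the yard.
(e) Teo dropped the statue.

(a) Not entailed — 'vigorously' adds information not in the original event.
(b) Entailed — under negation, adding a further restriction is entailed: if no such filling event occurred, none occurred for a neighbor either.
(c) Entailed — the narrative places the watching before the dropping.
(d) Not entailed — the passage has Teo dropping the briefcase, not Carmen.
(e) Not entailed — Teo dropped the briefcase, not the statue; the statue belongs to the watching event.

(b), (c)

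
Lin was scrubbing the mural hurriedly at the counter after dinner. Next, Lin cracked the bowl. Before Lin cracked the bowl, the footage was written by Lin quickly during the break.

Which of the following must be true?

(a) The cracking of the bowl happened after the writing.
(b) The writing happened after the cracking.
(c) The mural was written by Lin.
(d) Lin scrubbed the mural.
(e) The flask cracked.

(a) Entailed — the narrative places the writing before the cracking.
(b) Not entailed — the narrative places the writing before the cracking, not after.
(c) Not entailed — Lin wrote the footage, not the mural; the mural belongs to the scrubbing event.
(d) Entailed — 'scrub' is an activity; 'was scrubbing' entails that some scrubbing happened, so 'scrubbed' holds.
(e) Not entailed — the bowl is what cracked, not the flask.

(a), (d)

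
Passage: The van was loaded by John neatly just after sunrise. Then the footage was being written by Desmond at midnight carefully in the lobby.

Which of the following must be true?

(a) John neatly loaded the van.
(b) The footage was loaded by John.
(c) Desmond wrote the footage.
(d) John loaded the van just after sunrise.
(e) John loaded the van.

(a) Entailed — every conjunct here is already in the original loading event.
(b) Not entailed — John loaded the van, not the footage; the footage belongs to the writing event.
(c) Not entailed — 'was writing' is progressive on an accomplishment; it does not entail the completed 'wrote'.
(d) Entailed — every conjunct here is already in the original loading event.
(e) Entailed — dropping 'neatly', 'just after sunrise' leaves a sub-description the original still satisfies.

(a), (d), (e)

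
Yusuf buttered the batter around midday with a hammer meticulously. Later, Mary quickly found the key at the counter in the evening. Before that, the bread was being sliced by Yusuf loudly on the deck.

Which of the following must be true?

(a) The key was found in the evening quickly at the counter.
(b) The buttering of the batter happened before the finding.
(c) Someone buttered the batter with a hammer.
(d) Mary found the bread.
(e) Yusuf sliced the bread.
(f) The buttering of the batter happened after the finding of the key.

(a), (b), (c)

(a) Entailed — the original entails any weakening of itself; this just generalizes the agent.
(b) Entailed — the narrative places the buttering before the finding.
(c) Entailed — dropping 'around midday', 'meticulously' and generalizing the agent leaves a sub-description the original still satisfies.
(d) Not entailed — Mary found the key, not the bread; the bread belongs to the slicing event.
(e) Not entailed — 'was slicing' is progressive on an accomplishment; it does not entail the completed 'sliced'.
(f) Not entailed — the narrative places the buttering before the finding, not after.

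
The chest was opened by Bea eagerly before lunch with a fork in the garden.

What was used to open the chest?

'with a fork' marks the instrument of the opening event.

a fork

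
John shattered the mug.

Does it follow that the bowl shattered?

no

Nothing is said about any bowl; only the mug is affected.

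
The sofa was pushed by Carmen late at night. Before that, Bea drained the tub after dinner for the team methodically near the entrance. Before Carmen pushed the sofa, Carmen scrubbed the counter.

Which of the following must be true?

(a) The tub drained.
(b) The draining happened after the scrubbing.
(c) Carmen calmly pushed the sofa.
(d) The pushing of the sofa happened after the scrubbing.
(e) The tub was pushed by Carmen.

(a), (d)

(a) Entailed — 'Bea drained the tub' is causative; it entails the inchoative 'the tub drained'.
(b) Not entailed — the narrative doesn't order the scrubbing relative to the draining.
(c) Not entailed — 'calmly' adds information not in the original event.
(d) Entailed — the narrative places the scrubbing before the pushing.
(e) Not entailed — Carmen pushed the sofa, not the tub; the tub belongs to the draining event.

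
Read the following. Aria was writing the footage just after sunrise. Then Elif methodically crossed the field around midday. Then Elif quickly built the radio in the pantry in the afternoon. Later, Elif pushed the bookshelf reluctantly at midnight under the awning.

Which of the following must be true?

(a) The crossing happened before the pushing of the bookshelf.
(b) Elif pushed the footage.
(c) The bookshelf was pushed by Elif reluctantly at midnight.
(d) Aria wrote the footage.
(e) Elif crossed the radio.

(a), (c)

(a) Entailed — the narrative places the crossing before the pushing.
(b) Not entailed — Elif pushed the bookshelf, not the footage; the footage belongs to the writing event.
(c) Entailed — the original entails any weakening of itself; this just drops 'under the awning'.
(d) Not entailed — 'was writing' is progressive on an accomplishment; it does not entail the completed 'wrote'.
(e) Not entailed — Elif crossed the field, not the radio; the radio belongs to the building event.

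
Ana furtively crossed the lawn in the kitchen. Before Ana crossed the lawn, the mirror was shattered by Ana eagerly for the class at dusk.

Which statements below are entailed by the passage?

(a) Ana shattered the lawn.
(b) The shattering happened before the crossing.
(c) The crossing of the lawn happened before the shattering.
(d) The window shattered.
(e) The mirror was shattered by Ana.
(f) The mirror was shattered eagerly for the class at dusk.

(a) Not entailed — Ana shattered the mirror, not the lawn; the lawn belongs to the crossing event.
(b) Entailed — the narrative places the shattering before the crossing.
(c) Not entailed — the narrative places the shattering before the crossing, not after.
(d) Not entailed — the mirror is what shattered, not the window.
(e) Entailed — this follows by dropping conjuncts from the shattering event's description.
(f) Entailed — the original entails any weakening of itself; this just generalizes the agent.

(b), (e), (f)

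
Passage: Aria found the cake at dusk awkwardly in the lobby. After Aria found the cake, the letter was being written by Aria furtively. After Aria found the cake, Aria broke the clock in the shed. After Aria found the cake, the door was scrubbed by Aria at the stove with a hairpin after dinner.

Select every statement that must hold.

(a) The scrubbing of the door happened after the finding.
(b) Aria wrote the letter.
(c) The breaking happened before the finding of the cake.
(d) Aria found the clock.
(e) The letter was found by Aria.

(a)

(a) Entailed — the narrative places the finding before the scrubbing.
(b) Not entailed — 'was writing' is progressive on an accomplishment; it does not entail the completed 'wrote'.
(c) Not entailed — the narrative places the finding before the breaking, not after.
(d) Not entailed — Aria found the cake, not the clock; the clock belongs to the breaking event.
(e) Not entailed — Aria found the cake, not the letter; the letter belongs to the writing event.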